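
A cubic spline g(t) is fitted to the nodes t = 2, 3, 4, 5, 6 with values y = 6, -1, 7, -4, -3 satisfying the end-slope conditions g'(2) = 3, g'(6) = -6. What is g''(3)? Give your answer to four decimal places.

Let M_i = g''(x_i). Step sizes h_i = 1, 1, 1, 1; slopes of the chords Δ_i = (y_(i+1) - y_i)/h_i = -7, 8, -11, 1.
  1·M_0 + 4·M_1 + 1·M_2 = 6(Δ_1 - Δ_0) = 90
  1·M_1 + 4·M_2 + 1·M_3 = 6(Δ_2 - Δ_1) = -114
  1·M_2 + 4·M_3 + 1·M_4 = 6(Δ_3 - Δ_2) = 72
Clamped end conditions give two more equations: 2h_0·M_0 + h_0·M_1 = 6(Δ_0 - g'(2)) = -60 and h_3·M_3 + 2h_3·M_4 = 6(g'(6) - Δ_3) = -42.
Forward elimination and back-substitution give M_0 = -381/7, M_1 = 342/7, M_2 = -51, M_3 = 288/7, M_4 = -291/7.

48.8571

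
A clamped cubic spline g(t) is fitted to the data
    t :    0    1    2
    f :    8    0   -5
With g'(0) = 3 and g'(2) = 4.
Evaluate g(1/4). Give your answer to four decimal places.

7.7109

Put σ_i = g'' at the i-th knot. Here h = (1, 1) and Δ = (-8, -5), so the interior equations h_(i-1)·σ_(i-1) + 2(h_(i-1)+h_i)·σ_i + h_i·σ_(i+1) = 6(Δ_i − Δ_(i-1)) read
  1·σ_0 + 4·σ_1 + 1·σ_2 = 6(Δ_1 - Δ_0) = 18
Clamped end conditions give two more equations: 2h_0·σ_0 + h_0·σ_1 = 6(Δ_0 - g'(0)) = -66 and h_1·σ_1 + 2h_1·σ_2 = 6(g'(2) - Δ_1) = 54.
Forward elimination and back-substitution give σ_0 = -37, σ_1 = 8, σ_2 = 23.
On [0, 1], g(t) = 8 + 3·t - 37/2·t² + 15/2·t³.
With t = 1/4: g(1/4) = 987/128.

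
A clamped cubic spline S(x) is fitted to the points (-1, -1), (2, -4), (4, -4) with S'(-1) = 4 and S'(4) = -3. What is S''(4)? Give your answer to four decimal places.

Put M_i = S'' at the i-th knot. Here h = (3, 2) and Δ = (-1, 0), so the interior equations h_(i-1)·M_(i-1) + 2(h_(i-1)+h_i)·M_i + h_i·M_(i+1) = 6(Δ_i − Δ_(i-1)) read
  3·M_0 + 10·M_1 + 2·M_2 = 6(Δ_1 - Δ_0) = 6
Clamped end conditions give two more equations: 2h_0·M_0 + h_0·M_1 = 6(Δ_0 - S'(-1)) = -30 and h_1·M_1 + 2h_1·M_2 = 6(S'(4) - Δ_1) = -18.
Forward elimination and back-substitution give M_0 = -7, M_1 = 4, M_2 = -13/2.

-6.5000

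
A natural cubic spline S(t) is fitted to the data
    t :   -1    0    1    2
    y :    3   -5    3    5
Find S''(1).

Write M_i for S''(x_i). With h_i = 1, 1, 1 and divided differences Δ_i = -8, 8, 2, the continuity of S' gives the tridiagonal system
  1·M_0 + 4·M_1 + 1·M_2 = 6(Δ_1 - Δ_0) = 96
  1·M_1 + 4·M_2 + 1·M_3 = 6(Δ_2 - Δ_1) = -36
Natural end conditions: M_0 = M_3 = 0.
Hence M_0 = 0, M_1 = 28, M_2 = -16, M_3 = 0.

-16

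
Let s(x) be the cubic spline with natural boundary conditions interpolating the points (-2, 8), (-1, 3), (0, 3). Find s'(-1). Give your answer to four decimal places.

-2.5000

Put M_i = s'' at the i-th knot. Here h = (1, 1) and Δ = (-5, 0), so the interior equations h_(i-1)·M_(i-1) + 2(h_(i-1)+h_i)·M_i + h_i·M_(i+1) = 6(Δ_i − Δ_(i-1)) read
  1·M_0 + 4·M_1 + 1·M_2 = 6(Δ_1 - Δ_0) = 30
Natural end conditions: M_0 = M_2 = 0.
Solving: M_0 = 0, M_1 = 15/2, M_2 = 0.
On [-1, 0], s'(x) = b_1 + 2c_1·(x + 1) + 3d_1·(x + 1)² with b_1 = Δ_1 - h_1(2M_1 + M_2)/6 = -5/2, c_1 = M_1/2 = 15/4, d_1 = (M_2 - M_1)/(6h_1) = -5/4. So s'(-1) = -5/2.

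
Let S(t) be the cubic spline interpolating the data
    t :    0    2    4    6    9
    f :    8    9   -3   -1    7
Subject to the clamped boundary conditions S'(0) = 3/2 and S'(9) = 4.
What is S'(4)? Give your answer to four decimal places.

-3.5362

With M_i denoting the second derivative at x_i, h_i = 2, 2, 2, 3, and Δ_i = (y_(i+1) − y_i)/h_i = 1/2, -6, 1, 8/3:
  2·M_0 + 8·M_1 + 2·M_2 = 6(Δ_1 - Δ_0) = -39
  2·M_1 + 8·M_2 + 2·M_3 = 6(Δ_2 - Δ_1) = 42
  2·M_2 + 10·M_3 + 3·M_4 = 6(Δ_3 - Δ_2) = 10
Clamped end conditions give two more equations: 2h_0·M_0 + h_0·M_1 = 6(Δ_0 - S'(0)) = -6 and h_3·M_3 + 2h_3·M_4 = 6(S'(9) - Δ_3) = 8.
Hence M_0 = 146/69, M_1 = -499/69, M_2 = 1009/138, M_3 = -70/69, M_4 = 127/69.
On [4, 6], S'(t) = b_2 + 2c_2·(t - 4) + 3d_2·(t - 4)² with b_2 = Δ_2 - h_2(2M_2 + M_3)/6 = -244/69, c_2 = M_2/2 = 1009/276, d_2 = (M_3 - M_2)/(6h_2) = -383/552. So S'(4) = -244/69.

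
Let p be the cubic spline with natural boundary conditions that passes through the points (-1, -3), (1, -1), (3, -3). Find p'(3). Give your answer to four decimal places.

-1.5000

Let m_i = p''(x_i). Step sizes h_i = 2, 2; slopes of the chords Δ_i = (y_(i+1) - y_i)/h_i = 1, -1.
  2·m_0 + 8·m_1 + 2·m_2 = 6(Δ_1 - Δ_0) = -12
Natural end conditions: m_0 = m_2 = 0.
Solving: m_0 = 0, m_1 = -3/2, m_2 = 0.
On [1, 3], p'(x) = b_1 + 2c_1·(x - 1) + 3d_1·(x - 1)² with b_1 = Δ_1 - h_1(2m_1 + m_2)/6 = 0, c_1 = m_1/2 = -3/4, d_1 = (m_2 - m_1)/(6h_1) = 1/8. So p'(3) = -3/2.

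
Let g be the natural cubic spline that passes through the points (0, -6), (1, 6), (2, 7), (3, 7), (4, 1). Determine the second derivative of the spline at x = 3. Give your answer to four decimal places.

Let σ_i = g''(x_i). Step sizes h_i = 1, 1, 1, 1; slopes of the chords Δ_i = (y_(i+1) - y_i)/h_i = 12, 1, 0, -6.
  1·σ_0 + 4·σ_1 + 1·σ_2 = 6(Δ_1 - Δ_0) = -66
  1·σ_1 + 4·σ_2 + 1·σ_3 = 6(Δ_2 - Δ_1) = -6
  1·σ_2 + 4·σ_3 + 1·σ_4 = 6(Δ_3 - Δ_2) = -36
Natural end conditions: σ_0 = σ_4 = 0.
Forward elimination and back-substitution give σ_0 = 0, σ_1 = -501/28, σ_2 = 39/7, σ_3 = -291/28, σ_4 = 0.

-10.3929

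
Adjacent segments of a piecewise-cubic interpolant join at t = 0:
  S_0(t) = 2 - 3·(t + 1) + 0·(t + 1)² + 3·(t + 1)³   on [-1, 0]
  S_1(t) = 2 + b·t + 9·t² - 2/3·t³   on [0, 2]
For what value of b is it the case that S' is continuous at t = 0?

6

S_0'(t) = -3 + 0·(t + 1) + 9·(t + 1)², so S_0'(0) = 6. On the right, S_1'(0) = b, so b = 6.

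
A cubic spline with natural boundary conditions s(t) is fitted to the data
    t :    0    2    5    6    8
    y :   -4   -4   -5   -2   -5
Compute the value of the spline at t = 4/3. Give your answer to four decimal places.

-3.6825

With σ_i denoting the second derivative at x_i, h_i = 2, 3, 1, 2, and Δ_i = (y_(i+1) − y_i)/h_i = 0, -1/3, 3, -3/2:
  2·σ_0 + 10·σ_1 + 3·σ_2 = 6(Δ_1 - Δ_0) = -2
  3·σ_1 + 8·σ_2 + 1·σ_3 = 6(Δ_2 - Δ_1) = 20
  1·σ_2 + 6·σ_3 + 2·σ_4 = 6(Δ_3 - Δ_2) = -27
Natural end conditions: σ_0 = σ_4 = 0.
Solving the tridiagonal system: σ_0 = 0, σ_1 = -535/416, σ_2 = 753/208, σ_3 = -2123/416, σ_4 = 0.
On [0, 2], s(t) = -4 + 535/1248·t + 0·t² - 535/4992·t³.
With t = 4/3: s(4/3) = -31021/8424.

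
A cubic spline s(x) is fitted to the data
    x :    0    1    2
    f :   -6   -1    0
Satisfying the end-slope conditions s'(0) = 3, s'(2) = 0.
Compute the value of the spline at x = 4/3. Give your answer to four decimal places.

-0.1852

With m_i denoting the second derivative at x_i, h_i = 1, 1, and Δ_i = (y_(i+1) − y_i)/h_i = 5, 1:
  1·m_0 + 4·m_1 + 1·m_2 = 6(Δ_1 - Δ_0) = -24
Clamped end conditions give two more equations: 2h_0·m_0 + h_0·m_1 = 6(Δ_0 - s'(0)) = 12 and h_1·m_1 + 2h_1·m_2 = 6(s'(2) - Δ_1) = -6.
Hence m_0 = 21/2, m_1 = -9, m_2 = 3/2.
On [1, 2], s(x) = -1 + 15/4·(x - 1) - 9/2·(x - 1)² + 7/4·(x - 1)³.
With (x - 1) = 1/3: s(4/3) = -5/27.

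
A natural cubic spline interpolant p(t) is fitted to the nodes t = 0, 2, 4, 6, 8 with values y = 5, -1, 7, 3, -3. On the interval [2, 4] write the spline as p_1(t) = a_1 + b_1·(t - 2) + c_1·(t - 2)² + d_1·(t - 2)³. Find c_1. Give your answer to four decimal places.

With m_i denoting the second derivative at x_i, h_i = 2, 2, 2, 2, and Δ_i = (y_(i+1) − y_i)/h_i = -3, 4, -2, -3:
  2·m_0 + 8·m_1 + 2·m_2 = 6(Δ_1 - Δ_0) = 42
  2·m_1 + 8·m_2 + 2·m_3 = 6(Δ_2 - Δ_1) = -36
  2·m_2 + 8·m_3 + 2·m_4 = 6(Δ_3 - Δ_2) = -6
Natural end conditions: m_0 = m_4 = 0.
Forward elimination and back-substitution give m_0 = 0, m_1 = 48/7, m_2 = -45/7, m_3 = 6/7, m_4 = 0.
On [2, 4], with p_1(t) = a_1 + b_1·(t - 2) + c_1·(t - 2)² + d_1·(t - 2)³: c_1 = m_1/2 = 24/7, d_1 = (m_2 - m_1)/(6h_1) = -31/28, b_1 = Δ_1 - h_1(2m_1 + m_2)/6 = 11/7.

3.4286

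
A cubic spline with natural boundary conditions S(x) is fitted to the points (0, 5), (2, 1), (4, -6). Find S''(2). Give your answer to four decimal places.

-1.1250

With M_i denoting the second derivative at x_i, h_i = 2, 2, and Δ_i = (y_(i+1) − y_i)/h_i = -2, -7/2:
  2·M_0 + 8·M_1 + 2·M_2 = 6(Δ_1 - Δ_0) = -9
Natural end conditions: M_0 = M_2 = 0.
Forward elimination and back-substitution give M_0 = 0, M_1 = -9/8, M_2 = 0.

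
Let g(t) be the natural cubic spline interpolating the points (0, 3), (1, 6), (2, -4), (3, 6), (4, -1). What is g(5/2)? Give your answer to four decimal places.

Let m_i = g''(x_i). Step sizes h_i = 1, 1, 1, 1; slopes of the chords Δ_i = (y_(i+1) - y_i)/h_i = 3, -10, 10, -7.
  1·m_0 + 4·m_1 + 1·m_2 = 6(Δ_1 - Δ_0) = -78
  1·m_1 + 4·m_2 + 1·m_3 = 6(Δ_2 - Δ_1) = 120
  1·m_2 + 4·m_3 + 1·m_4 = 6(Δ_3 - Δ_2) = -102
Natural end conditions: m_0 = m_4 = 0.
Forward elimination and back-substitution give m_0 = 0, m_1 = -219/7, m_2 = 330/7, m_3 = -261/7, m_4 = 0.
On [2, 3], g(t) = -4 + 1/2·(t - 2) + 165/7·(t - 2)² - 197/14·(t - 2)³.
With (t - 2) = 1/2: g(5/2) = 43/112.

0.3839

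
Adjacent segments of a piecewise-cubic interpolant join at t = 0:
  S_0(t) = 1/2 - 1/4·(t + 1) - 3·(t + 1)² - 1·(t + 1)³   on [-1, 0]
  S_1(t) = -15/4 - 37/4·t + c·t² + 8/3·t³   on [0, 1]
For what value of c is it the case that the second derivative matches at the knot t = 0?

-6

S_0''(t) = -6 - 6·(t + 1), so S_0''(0) = -12. On the right, S_1''(0) = 2c, so c = -6.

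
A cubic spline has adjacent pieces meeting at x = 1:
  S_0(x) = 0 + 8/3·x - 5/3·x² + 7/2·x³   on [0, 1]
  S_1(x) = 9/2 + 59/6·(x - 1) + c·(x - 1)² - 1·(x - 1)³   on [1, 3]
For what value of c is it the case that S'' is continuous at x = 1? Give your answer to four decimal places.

S_0''(x) = -10/3 + 21·x, so S_0''(1) = 53/3. On the right, S_1''(1) = 2c, so c = 53/6.

8.8333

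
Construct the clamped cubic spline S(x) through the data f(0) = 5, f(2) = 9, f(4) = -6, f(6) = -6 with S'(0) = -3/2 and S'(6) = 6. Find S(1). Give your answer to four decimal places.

With σ_i denoting the second derivative at x_i, h_i = 2, 2, 2, and Δ_i = (y_(i+1) − y_i)/h_i = 2, -15/2, 0:
  2·σ_0 + 8·σ_1 + 2·σ_2 = 6(Δ_1 - Δ_0) = -57
  2·σ_1 + 8·σ_2 + 2·σ_3 = 6(Δ_2 - Δ_1) = 45
Clamped end conditions give two more equations: 2h_0·σ_0 + h_0·σ_1 = 6(Δ_0 - S'(0)) = 21 and h_2·σ_2 + 2h_2·σ_3 = 6(S'(6) - Δ_2) = 36.
Solving: σ_0 = 111/10, σ_1 = -117/10, σ_2 = 36/5, σ_3 = 27/5.
On [0, 2], S(x) = 5 - 3/2·x + 111/20·x² - 19/10·x³.
With x = 1: S(1) = 143/20.

7.1500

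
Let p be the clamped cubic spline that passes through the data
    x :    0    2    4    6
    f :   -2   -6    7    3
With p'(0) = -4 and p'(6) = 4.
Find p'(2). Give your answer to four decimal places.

Write M_i for p''(x_i). With h_i = 2, 2, 2 and divided differences Δ_i = -2, 13/2, -2, the continuity of p' gives the tridiagonal system
  2·M_0 + 8·M_1 + 2·M_2 = 6(Δ_1 - Δ_0) = 51
  2·M_1 + 8·M_2 + 2·M_3 = 6(Δ_2 - Δ_1) = -51
Clamped end conditions give two more equations: 2h_0·M_0 + h_0·M_1 = 6(Δ_0 - p'(0)) = 12 and h_2·M_2 + 2h_2·M_3 = 6(p'(6) - Δ_2) = 36.
Solving: M_0 = -61/30, M_1 = 151/15, M_2 = -191/15, M_3 = 461/30.
On [2, 4], p'(x) = b_1 + 2c_1·(x - 2) + 3d_1·(x - 2)² with b_1 = Δ_1 - h_1(2M_1 + M_2)/6 = 121/30, c_1 = M_1/2 = 151/30, d_1 = (M_2 - M_1)/(6h_1) = -19/10. So p'(2) = 121/30.

4.0333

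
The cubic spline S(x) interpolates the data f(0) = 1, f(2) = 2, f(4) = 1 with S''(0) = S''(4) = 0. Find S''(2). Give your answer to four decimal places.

-0.7500

Write M_i for S''(x_i). With h_i = 2, 2 and divided differences Δ_i = 1/2, -1/2, the continuity of S' gives the tridiagonal system
  2·M_0 + 8·M_1 + 2·M_2 = 6(Δ_1 - Δ_0) = -6
Natural end conditions: M_0 = M_2 = 0.
Solving the tridiagonal system: M_0 = 0, M_1 = -3/4, M_2 = 0.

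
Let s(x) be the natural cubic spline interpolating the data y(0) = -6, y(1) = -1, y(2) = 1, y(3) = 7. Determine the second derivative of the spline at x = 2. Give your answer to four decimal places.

Let M_i = s''(x_i). Step sizes h_i = 1, 1, 1; slopes of the chords Δ_i = (y_(i+1) - y_i)/h_i = 5, 2, 6.
  1·M_0 + 4·M_1 + 1·M_2 = 6(Δ_1 - Δ_0) = -18
  1·M_1 + 4·M_2 + 1·M_3 = 6(Δ_2 - Δ_1) = 24
Natural end conditions: M_0 = M_3 = 0.
Forward elimination and back-substitution give M_0 = 0, M_1 = -32/5, M_2 = 38/5, M_3 = 0.

7.6000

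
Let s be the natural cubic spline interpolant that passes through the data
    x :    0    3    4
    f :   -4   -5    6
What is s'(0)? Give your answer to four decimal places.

Write σ_i for s''(x_i). With h_i = 3, 1 and divided differences Δ_i = -1/3, 11, the continuity of s' gives the tridiagonal system
  3·σ_0 + 8·σ_1 + 1·σ_2 = 6(Δ_1 - Δ_0) = 68
Natural end conditions: σ_0 = σ_2 = 0.
Solving the tridiagonal system: σ_0 = 0, σ_1 = 17/2, σ_2 = 0.
On [0, 3], s'(x) = b_0 + 2c_0·x + 3d_0·x² with b_0 = Δ_0 - h_0(2σ_0 + σ_1)/6 = -55/12, c_0 = σ_0/2 = 0, d_0 = (σ_1 - σ_0)/(6h_0) = 17/36. So s'(0) = -55/12.

-4.5833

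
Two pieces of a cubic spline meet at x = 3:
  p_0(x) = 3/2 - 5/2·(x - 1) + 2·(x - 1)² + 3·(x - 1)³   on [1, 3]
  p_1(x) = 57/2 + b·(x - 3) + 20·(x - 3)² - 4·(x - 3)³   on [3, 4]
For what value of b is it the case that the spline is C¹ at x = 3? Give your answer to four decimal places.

p_0'(x) = -5/2 + 4·(x - 1) + 9·(x - 1)², so p_0'(3) = 83/2. On the right, p_1'(3) = b, so b = 83/2.

41.5000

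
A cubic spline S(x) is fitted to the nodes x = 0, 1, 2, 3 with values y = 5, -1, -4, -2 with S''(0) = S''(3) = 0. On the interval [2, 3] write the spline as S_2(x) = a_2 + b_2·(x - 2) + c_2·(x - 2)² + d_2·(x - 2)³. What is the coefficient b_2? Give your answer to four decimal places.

Write M_i for S''(x_i). With h_i = 1, 1, 1 and divided differences Δ_i = -6, -3, 2, the continuity of S' gives the tridiagonal system
  1·M_0 + 4·M_1 + 1·M_2 = 6(Δ_1 - Δ_0) = 18
  1·M_1 + 4·M_2 + 1·M_3 = 6(Δ_2 - Δ_1) = 30
Natural end conditions: M_0 = M_3 = 0.
Forward elimination and back-substitution give M_0 = 0, M_1 = 14/5, M_2 = 34/5, M_3 = 0.
On [2, 3], with S_2(x) = a_2 + b_2·(x - 2) + c_2·(x - 2)² + d_2·(x - 2)³: c_2 = M_2/2 = 17/5, d_2 = (M_3 - M_2)/(6h_2) = -17/15, b_2 = Δ_2 - h_2(2M_2 + M_3)/6 = -4/15.

-0.2667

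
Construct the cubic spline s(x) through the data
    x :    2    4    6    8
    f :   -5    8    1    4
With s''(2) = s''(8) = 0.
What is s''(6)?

6

Write m_i for s''(x_i). With h_i = 2, 2, 2 and divided differences Δ_i = 13/2, -7/2, 3/2, the continuity of s' gives the tridiagonal system
  2·m_0 + 8·m_1 + 2·m_2 = 6(Δ_1 - Δ_0) = -60
  2·m_1 + 8·m_2 + 2·m_3 = 6(Δ_2 - Δ_1) = 30
Natural end conditions: m_0 = m_3 = 0.
Forward elimination and back-substitution give m_0 = 0, m_1 = -9, m_2 = 6, m_3 = 0.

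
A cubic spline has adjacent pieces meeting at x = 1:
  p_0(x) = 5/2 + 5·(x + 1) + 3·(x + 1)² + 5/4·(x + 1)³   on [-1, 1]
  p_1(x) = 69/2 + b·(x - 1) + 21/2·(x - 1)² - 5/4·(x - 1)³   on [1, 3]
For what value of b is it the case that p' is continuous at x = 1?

p_0'(x) = 5 + 6·(x + 1) + 15/4·(x + 1)², so p_0'(1) = 32. On the right, p_1'(1) = b, so b = 32.

32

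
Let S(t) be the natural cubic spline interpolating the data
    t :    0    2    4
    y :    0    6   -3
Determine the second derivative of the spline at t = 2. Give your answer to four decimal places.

-5.6250

Let M_i = S''(x_i). Step sizes h_i = 2, 2; slopes of the chords Δ_i = (y_(i+1) - y_i)/h_i = 3, -9/2.
  2·M_0 + 8·M_1 + 2·M_2 = 6(Δ_1 - Δ_0) = -45
Natural end conditions: M_0 = M_2 = 0.
Solving the tridiagonal system: M_0 = 0, M_1 = -45/8, M_2 = 0.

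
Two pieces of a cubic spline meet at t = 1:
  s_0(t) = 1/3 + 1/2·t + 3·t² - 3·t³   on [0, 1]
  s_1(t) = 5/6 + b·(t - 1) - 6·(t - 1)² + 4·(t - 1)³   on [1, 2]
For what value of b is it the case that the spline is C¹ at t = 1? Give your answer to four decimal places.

s_0'(t) = 1/2 + 6·t - 9·t², so s_0'(1) = -5/2. On the right, s_1'(1) = b, so b = -5/2.

-2.5000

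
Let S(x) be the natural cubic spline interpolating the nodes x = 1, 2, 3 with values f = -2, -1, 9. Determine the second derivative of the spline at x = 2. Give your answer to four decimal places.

Put M_i = S'' at the i-th knot. Here h = (1, 1) and Δ = (1, 10), so the interior equations h_(i-1)·M_(i-1) + 2(h_(i-1)+h_i)·M_i + h_i·M_(i+1) = 6(Δ_i − Δ_(i-1)) read
  1·M_0 + 4·M_1 + 1·M_2 = 6(Δ_1 - Δ_0) = 54
Natural end conditions: M_0 = M_2 = 0.
Forward elimination and back-substitution give M_0 = 0, M_1 = 27/2, M_2 = 0.

13.5000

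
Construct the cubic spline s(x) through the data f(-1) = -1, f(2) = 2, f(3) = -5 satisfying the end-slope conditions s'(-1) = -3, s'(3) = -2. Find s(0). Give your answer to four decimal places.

-0.1389

Let M_i = s''(x_i). Step sizes h_i = 3, 1; slopes of the chords Δ_i = (y_(i+1) - y_i)/h_i = 1, -7.
  3·M_0 + 8·M_1 + 1·M_2 = 6(Δ_1 - Δ_0) = -48
Clamped end conditions give two more equations: 2h_0·M_0 + h_0·M_1 = 6(Δ_0 - s'(-1)) = 24 and h_1·M_1 + 2h_1·M_2 = 6(s'(3) - Δ_1) = 30.
Hence M_0 = 41/4, M_1 = -25/2, M_2 = 85/4.
On [-1, 2], s(x) = -1 - 3·(x + 1) + 41/8·(x + 1)² - 91/72·(x + 1)³.
With (x + 1) = 1: s(0) = -5/36.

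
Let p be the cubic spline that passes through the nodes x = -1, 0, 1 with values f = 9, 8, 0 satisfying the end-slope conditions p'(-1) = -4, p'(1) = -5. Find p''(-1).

19

Write σ_i for p''(x_i). With h_i = 1, 1 and divided differences Δ_i = -1, -8, the continuity of p' gives the tridiagonal system
  1·σ_0 + 4·σ_1 + 1·σ_2 = 6(Δ_1 - Δ_0) = -42
Clamped end conditions give two more equations: 2h_0·σ_0 + h_0·σ_1 = 6(Δ_0 - p'(-1)) = 18 and h_1·σ_1 + 2h_1·σ_2 = 6(p'(1) - Δ_1) = 18.
Solving: σ_0 = 19, σ_1 = -20, σ_2 = 19.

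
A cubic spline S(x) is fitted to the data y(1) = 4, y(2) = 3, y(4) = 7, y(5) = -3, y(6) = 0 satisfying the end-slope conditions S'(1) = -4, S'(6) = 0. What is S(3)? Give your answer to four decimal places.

7.7852

Write M_i for S''(x_i). With h_i = 1, 2, 1, 1 and divided differences Δ_i = -1, 2, -10, 3, the continuity of S' gives the tridiagonal system
  1·M_0 + 6·M_1 + 2·M_2 = 6(Δ_1 - Δ_0) = 18
  2·M_1 + 6·M_2 + 1·M_3 = 6(Δ_2 - Δ_1) = -72
  1·M_2 + 4·M_3 + 1·M_4 = 6(Δ_3 - Δ_2) = 78
Clamped end conditions give two more equations: 2h_0·M_0 + h_0·M_1 = 6(Δ_0 - S'(1)) = 18 and h_3·M_3 + 2h_3·M_4 = 6(S'(6) - Δ_3) = -18.
Forward elimination and back-substitution give M_0 = 145/32, M_1 = 143/16, M_2 = -1285/64, M_3 = 979/32, M_4 = -1555/64.
On [2, 4], S(x) = 3 + 175/64·(x - 2) + 143/32·(x - 2)² - 619/256·(x - 2)³.
With (x - 2) = 1: S(3) = 1993/256.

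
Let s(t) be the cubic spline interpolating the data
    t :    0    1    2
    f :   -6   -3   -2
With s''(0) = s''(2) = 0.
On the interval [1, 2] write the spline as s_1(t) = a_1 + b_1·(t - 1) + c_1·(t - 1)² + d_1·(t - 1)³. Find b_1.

With M_i denoting the second derivative at x_i, h_i = 1, 1, and Δ_i = (y_(i+1) − y_i)/h_i = 3, 1:
  1·M_0 + 4·M_1 + 1·M_2 = 6(Δ_1 - Δ_0) = -12
Natural end conditions: M_0 = M_2 = 0.
Solving the tridiagonal system: M_0 = 0, M_1 = -3, M_2 = 0.
On [1, 2], with s_1(t) = a_1 + b_1·(t - 1) + c_1·(t - 1)² + d_1·(t - 1)³: c_1 = M_1/2 = -3/2, d_1 = (M_2 - M_1)/(6h_1) = 1/2, b_1 = Δ_1 - h_1(2M_1 + M_2)/6 = 2.

2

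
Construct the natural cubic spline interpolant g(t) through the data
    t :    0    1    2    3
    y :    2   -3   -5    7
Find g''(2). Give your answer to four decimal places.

Put m_i = g'' at the i-th knot. Here h = (1, 1, 1) and Δ = (-5, -2, 12), so the interior equations h_(i-1)·m_(i-1) + 2(h_(i-1)+h_i)·m_i + h_i·m_(i+1) = 6(Δ_i − Δ_(i-1)) read
  1·m_0 + 4·m_1 + 1·m_2 = 6(Δ_1 - Δ_0) = 18
  1·m_1 + 4·m_2 + 1·m_3 = 6(Δ_2 - Δ_1) = 84
Natural end conditions: m_0 = m_3 = 0.
Hence m_0 = 0, m_1 = -4/5, m_2 = 106/5, m_3 = 0.

21.2000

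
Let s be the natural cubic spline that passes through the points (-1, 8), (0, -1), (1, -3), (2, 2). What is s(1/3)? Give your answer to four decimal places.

-2.6000

Write M_i for s''(x_i). With h_i = 1, 1, 1 and divided differences Δ_i = -9, -2, 5, the continuity of s' gives the tridiagonal system
  1·M_0 + 4·M_1 + 1·M_2 = 6(Δ_1 - Δ_0) = 42
  1·M_1 + 4·M_2 + 1·M_3 = 6(Δ_2 - Δ_1) = 42
Natural end conditions: M_0 = M_3 = 0.
Solving: M_0 = 0, M_1 = 42/5, M_2 = 42/5, M_3 = 0.
On [0, 1], s(t) = -1 - 31/5·t + 21/5·t² + 0·t³.
With t = 1/3: s(1/3) = -13/5.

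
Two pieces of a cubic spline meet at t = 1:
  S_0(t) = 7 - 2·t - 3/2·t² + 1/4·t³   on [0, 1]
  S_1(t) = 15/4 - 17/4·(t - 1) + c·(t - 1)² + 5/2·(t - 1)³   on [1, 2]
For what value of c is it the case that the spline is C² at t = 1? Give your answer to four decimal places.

S_0''(t) = -3 + 3/2·t, so S_0''(1) = -3/2. On the right, S_1''(1) = 2c, so c = -3/4.

-0.7500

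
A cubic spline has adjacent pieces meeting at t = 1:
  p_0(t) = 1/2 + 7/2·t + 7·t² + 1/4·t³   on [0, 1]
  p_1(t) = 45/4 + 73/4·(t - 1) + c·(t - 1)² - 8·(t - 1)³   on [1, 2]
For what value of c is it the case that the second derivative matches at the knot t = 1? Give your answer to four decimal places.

7.7500

p_0''(t) = 14 + 3/2·t, so p_0''(1) = 31/2. On the right, p_1''(1) = 2c, so c = 31/4.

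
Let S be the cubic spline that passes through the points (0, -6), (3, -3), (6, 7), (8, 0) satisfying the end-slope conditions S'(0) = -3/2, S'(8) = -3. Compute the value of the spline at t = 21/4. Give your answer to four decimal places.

Put m_i = S'' at the i-th knot. Here h = (3, 3, 2) and Δ = (1, 10/3, -7/2), so the interior equations h_(i-1)·m_(i-1) + 2(h_(i-1)+h_i)·m_i + h_i·m_(i+1) = 6(Δ_i − Δ_(i-1)) read
  3·m_0 + 12·m_1 + 3·m_2 = 6(Δ_1 - Δ_0) = 14
  3·m_1 + 10·m_2 + 2·m_3 = 6(Δ_2 - Δ_1) = -41
Clamped end conditions give two more equations: 2h_0·m_0 + h_0·m_1 = 6(Δ_0 - S'(0)) = 15 and h_2·m_2 + 2h_2·m_3 = 6(S'(8) - Δ_2) = 3.
Hence m_0 = 161/114, m_1 = 124/57, m_2 = -207/38, m_3 = 66/19.
On [3, 6], S(t) = -3 + 295/76·(t - 3) + 62/57·(t - 3)² - 869/2052·(t - 3)³.
With (t - 3) = 9/4: S(21/4) = 31209/4864.

6.4163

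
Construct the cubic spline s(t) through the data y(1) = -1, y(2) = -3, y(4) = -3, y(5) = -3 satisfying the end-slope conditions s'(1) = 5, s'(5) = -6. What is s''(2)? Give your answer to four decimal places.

Write M_i for s''(x_i). With h_i = 1, 2, 1 and divided differences Δ_i = -2, 0, 0, the continuity of s' gives the tridiagonal system
  1·M_0 + 6·M_1 + 2·M_2 = 6(Δ_1 - Δ_0) = 12
  2·M_1 + 6·M_2 + 1·M_3 = 6(Δ_2 - Δ_1) = 0
Clamped end conditions give two more equations: 2h_0·M_0 + h_0·M_1 = 6(Δ_0 - s'(1)) = -42 and h_2·M_2 + 2h_2·M_3 = 6(s'(5) - Δ_2) = -36.
Solving: M_0 = -832/35, M_1 = 194/35, M_2 = 44/35, M_3 = -652/35.

5.5429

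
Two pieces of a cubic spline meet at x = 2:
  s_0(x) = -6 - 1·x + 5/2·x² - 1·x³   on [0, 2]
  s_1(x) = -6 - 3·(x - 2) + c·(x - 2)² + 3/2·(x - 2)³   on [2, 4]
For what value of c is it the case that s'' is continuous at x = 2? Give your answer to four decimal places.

-3.5000

s_0''(x) = 5 - 6·x, so s_0''(2) = -7. On the right, s_1''(2) = 2c, so c = -7/2.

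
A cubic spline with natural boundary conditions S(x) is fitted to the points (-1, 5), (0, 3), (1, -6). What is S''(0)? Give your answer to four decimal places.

With m_i denoting the second derivative at x_i, h_i = 1, 1, and Δ_i = (y_(i+1) − y_i)/h_i = -2, -9:
  1·m_0 + 4·m_1 + 1·m_2 = 6(Δ_1 - Δ_0) = -42
Natural end conditions: m_0 = m_2 = 0.
Hence m_0 = 0, m_1 = -21/2, m_2 = 0.

-10.5000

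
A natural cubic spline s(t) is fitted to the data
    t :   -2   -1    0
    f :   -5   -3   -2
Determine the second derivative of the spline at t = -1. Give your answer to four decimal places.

With M_i denoting the second derivative at x_i, h_i = 1, 1, and Δ_i = (y_(i+1) − y_i)/h_i = 2, 1:
  1·M_0 + 4·M_1 + 1·M_2 = 6(Δ_1 - Δ_0) = -6
Natural end conditions: M_0 = M_2 = 0.
Solving the tridiagonal system: M_0 = 0, M_1 = -3/2, M_2 = 0.

-1.5000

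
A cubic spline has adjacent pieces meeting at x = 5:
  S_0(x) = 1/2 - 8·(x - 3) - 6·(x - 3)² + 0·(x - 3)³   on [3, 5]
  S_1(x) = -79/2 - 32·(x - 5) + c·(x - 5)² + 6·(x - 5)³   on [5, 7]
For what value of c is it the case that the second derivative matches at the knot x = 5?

-6

S_0''(x) = -12 + 0·(x - 3), so S_0''(5) = -12. On the right, S_1''(5) = 2c, so c = -6.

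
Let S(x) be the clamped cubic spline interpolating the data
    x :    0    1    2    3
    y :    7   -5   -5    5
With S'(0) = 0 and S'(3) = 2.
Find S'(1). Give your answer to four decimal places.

-11.4667

Let m_i = S''(x_i). Step sizes h_i = 1, 1, 1; slopes of the chords Δ_i = (y_(i+1) - y_i)/h_i = -12, 0, 10.
  1·m_0 + 4·m_1 + 1·m_2 = 6(Δ_1 - Δ_0) = 72
  1·m_1 + 4·m_2 + 1·m_3 = 6(Δ_2 - Δ_1) = 60
Clamped end conditions give two more equations: 2h_0·m_0 + h_0·m_1 = 6(Δ_0 - S'(0)) = -72 and h_2·m_2 + 2h_2·m_3 = 6(S'(3) - Δ_2) = -48.
Hence m_0 = -736/15, m_1 = 392/15, m_2 = 248/15, m_3 = -484/15.
On [1, 2], S'(x) = b_1 + 2c_1·(x - 1) + 3d_1·(x - 1)² with b_1 = Δ_1 - h_1(2m_1 + m_2)/6 = -172/15, c_1 = m_1/2 = 196/15, d_1 = (m_2 - m_1)/(6h_1) = -8/5. So S'(1) = -172/15.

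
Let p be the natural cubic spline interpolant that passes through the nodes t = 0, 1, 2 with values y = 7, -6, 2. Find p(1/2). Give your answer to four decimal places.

-1.4688

Write σ_i for p''(x_i). With h_i = 1, 1 and divided differences Δ_i = -13, 8, the continuity of p' gives the tridiagonal system
  1·σ_0 + 4·σ_1 + 1·σ_2 = 6(Δ_1 - Δ_0) = 126
Natural end conditions: σ_0 = σ_2 = 0.
Hence σ_0 = 0, σ_1 = 63/2, σ_2 = 0.
On [0, 1], p(t) = 7 - 73/4·t + 0·t² + 21/4·t³.
With t = 1/2: p(1/2) = -47/32.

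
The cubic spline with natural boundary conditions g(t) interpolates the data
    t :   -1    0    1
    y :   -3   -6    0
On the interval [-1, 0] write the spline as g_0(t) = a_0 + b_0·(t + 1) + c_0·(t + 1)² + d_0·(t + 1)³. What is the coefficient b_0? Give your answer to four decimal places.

-5.2500

Put M_i = g'' at the i-th knot. Here h = (1, 1) and Δ = (-3, 6), so the interior equations h_(i-1)·M_(i-1) + 2(h_(i-1)+h_i)·M_i + h_i·M_(i+1) = 6(Δ_i − Δ_(i-1)) read
  1·M_0 + 4·M_1 + 1·M_2 = 6(Δ_1 - Δ_0) = 54
Natural end conditions: M_0 = M_2 = 0.
Solving the tridiagonal system: M_0 = 0, M_1 = 27/2, M_2 = 0.
On [-1, 0], with g_0(t) = a_0 + b_0·(t + 1) + c_0·(t + 1)² + d_0·(t + 1)³: c_0 = M_0/2 = 0, d_0 = (M_1 - M_0)/(6h_0) = 9/4, b_0 = Δ_0 - h_0(2M_0 + M_1)/6 = -21/4.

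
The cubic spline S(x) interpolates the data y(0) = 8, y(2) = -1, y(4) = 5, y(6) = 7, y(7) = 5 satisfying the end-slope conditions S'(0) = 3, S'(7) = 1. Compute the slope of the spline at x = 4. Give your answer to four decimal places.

Put m_i = S'' at the i-th knot. Here h = (2, 2, 2, 1) and Δ = (-9/2, 3, 1, -2), so the interior equations h_(i-1)·m_(i-1) + 2(h_(i-1)+h_i)·m_i + h_i·m_(i+1) = 6(Δ_i − Δ_(i-1)) read
  2·m_0 + 8·m_1 + 2·m_2 = 6(Δ_1 - Δ_0) = 45
  2·m_1 + 8·m_2 + 2·m_3 = 6(Δ_2 - Δ_1) = -12
  2·m_2 + 6·m_3 + 1·m_4 = 6(Δ_3 - Δ_2) = -18
Clamped end conditions give two more equations: 2h_0·m_0 + h_0·m_1 = 6(Δ_0 - S'(0)) = -45 and h_3·m_3 + 2h_3·m_4 = 6(S'(7) - Δ_3) = 18.
Solving: m_0 = -2843/172, m_1 = 454/43, m_2 = -551/172, m_3 = -161/43, m_4 = 935/86.
On [4, 6], S'(x) = b_2 + 2c_2·(x - 4) + 3d_2·(x - 4)² with b_2 = Δ_2 - h_2(2m_2 + m_3)/6 = 377/86, c_2 = m_2/2 = -551/344, d_2 = (m_3 - m_2)/(6h_2) = -31/688. So S'(4) = 377/86.

4.3837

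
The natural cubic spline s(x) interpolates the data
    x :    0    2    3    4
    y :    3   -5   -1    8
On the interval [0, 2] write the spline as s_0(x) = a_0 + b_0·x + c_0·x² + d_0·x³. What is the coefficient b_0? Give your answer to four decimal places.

-6.3478

Let σ_i = s''(x_i). Step sizes h_i = 2, 1, 1; slopes of the chords Δ_i = (y_(i+1) - y_i)/h_i = -4, 4, 9.
  2·σ_0 + 6·σ_1 + 1·σ_2 = 6(Δ_1 - Δ_0) = 48
  1·σ_1 + 4·σ_2 + 1·σ_3 = 6(Δ_2 - Δ_1) = 30
Natural end conditions: σ_0 = σ_3 = 0.
Solving: σ_0 = 0, σ_1 = 162/23, σ_2 = 132/23, σ_3 = 0.
On [0, 2], with s_0(x) = a_0 + b_0·x + c_0·x² + d_0·x³: c_0 = σ_0/2 = 0, d_0 = (σ_1 - σ_0)/(6h_0) = 27/46, b_0 = Δ_0 - h_0(2σ_0 + σ_1)/6 = -146/23.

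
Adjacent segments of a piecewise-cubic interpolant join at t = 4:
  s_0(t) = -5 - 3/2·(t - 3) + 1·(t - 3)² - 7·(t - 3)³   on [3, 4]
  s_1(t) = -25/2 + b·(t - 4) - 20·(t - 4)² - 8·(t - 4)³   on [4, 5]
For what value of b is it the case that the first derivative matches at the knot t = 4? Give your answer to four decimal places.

s_0'(t) = -3/2 + 2·(t - 3) - 21·(t - 3)², so s_0'(4) = -41/2. On the right, s_1'(4) = b, so b = -41/2.

-20.5000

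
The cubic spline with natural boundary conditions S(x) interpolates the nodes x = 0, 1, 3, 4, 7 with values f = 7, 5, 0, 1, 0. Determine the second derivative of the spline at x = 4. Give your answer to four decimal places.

With M_i denoting the second derivative at x_i, h_i = 1, 2, 1, 3, and Δ_i = (y_(i+1) − y_i)/h_i = -2, -5/2, 1, -1/3:
  1·M_0 + 6·M_1 + 2·M_2 = 6(Δ_1 - Δ_0) = -3
  2·M_1 + 6·M_2 + 1·M_3 = 6(Δ_2 - Δ_1) = 21
  1·M_2 + 8·M_3 + 3·M_4 = 6(Δ_3 - Δ_2) = -8
Natural end conditions: M_0 = M_4 = 0.
Solving the tridiagonal system: M_0 = 0, M_1 = -493/250, M_2 = 552/125, M_3 = -194/125, M_4 = 0.

-1.5520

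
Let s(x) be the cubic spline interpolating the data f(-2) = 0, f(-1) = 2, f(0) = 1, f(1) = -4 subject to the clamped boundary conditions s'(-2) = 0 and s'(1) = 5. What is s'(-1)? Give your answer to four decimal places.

Put σ_i = s'' at the i-th knot. Here h = (1, 1, 1) and Δ = (2, -1, -5), so the interior equations h_(i-1)·σ_(i-1) + 2(h_(i-1)+h_i)·σ_i + h_i·σ_(i+1) = 6(Δ_i − Δ_(i-1)) read
  1·σ_0 + 4·σ_1 + 1·σ_2 = 6(Δ_1 - Δ_0) = -18
  1·σ_1 + 4·σ_2 + 1·σ_3 = 6(Δ_2 - Δ_1) = -24
Clamped end conditions give two more equations: 2h_0·σ_0 + h_0·σ_1 = 6(Δ_0 - s'(-2)) = 12 and h_2·σ_2 + 2h_2·σ_3 = 6(s'(1) - Δ_2) = 60.
Forward elimination and back-substitution give σ_0 = 22/3, σ_1 = -8/3, σ_2 = -44/3, σ_3 = 112/3.
On [-1, 0], s'(x) = b_1 + 2c_1·(x + 1) + 3d_1·(x + 1)² with b_1 = Δ_1 - h_1(2σ_1 + σ_2)/6 = 7/3, c_1 = σ_1/2 = -4/3, d_1 = (σ_2 - σ_1)/(6h_1) = -2. So s'(-1) = 7/3.

2.3333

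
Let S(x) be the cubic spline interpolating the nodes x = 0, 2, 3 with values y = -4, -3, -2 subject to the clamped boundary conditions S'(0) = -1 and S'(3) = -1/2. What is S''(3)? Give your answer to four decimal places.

With M_i denoting the second derivative at x_i, h_i = 2, 1, and Δ_i = (y_(i+1) − y_i)/h_i = 1/2, 1:
  2·M_0 + 6·M_1 + 1·M_2 = 6(Δ_1 - Δ_0) = 3
Clamped end conditions give two more equations: 2h_0·M_0 + h_0·M_1 = 6(Δ_0 - S'(0)) = 9 and h_1·M_1 + 2h_1·M_2 = 6(S'(3) - Δ_1) = -9.
Solving: M_0 = 23/12, M_1 = 2/3, M_2 = -29/6.

-4.8333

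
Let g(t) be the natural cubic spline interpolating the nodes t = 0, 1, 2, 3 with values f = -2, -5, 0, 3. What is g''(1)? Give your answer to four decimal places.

Let σ_i = g''(x_i). Step sizes h_i = 1, 1, 1; slopes of the chords Δ_i = (y_(i+1) - y_i)/h_i = -3, 5, 3.
  1·σ_0 + 4·σ_1 + 1·σ_2 = 6(Δ_1 - Δ_0) = 48
  1·σ_1 + 4·σ_2 + 1·σ_3 = 6(Δ_2 - Δ_1) = -12
Natural end conditions: σ_0 = σ_3 = 0.
Forward elimination and back-substitution give σ_0 = 0, σ_1 = 68/5, σ_2 = -32/5, σ_3 = 0.

13.6000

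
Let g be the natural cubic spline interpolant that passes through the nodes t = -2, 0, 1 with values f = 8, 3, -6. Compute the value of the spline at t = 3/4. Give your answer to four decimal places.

-3.4961

Write m_i for g''(x_i). With h_i = 2, 1 and divided differences Δ_i = -5/2, -9, the continuity of g' gives the tridiagonal system
  2·m_0 + 6·m_1 + 1·m_2 = 6(Δ_1 - Δ_0) = -39
Natural end conditions: m_0 = m_2 = 0.
Solving: m_0 = 0, m_1 = -13/2, m_2 = 0.
On [0, 1], g(t) = 3 - 41/6·t - 13/4·t² + 13/12·t³.
With t = 3/4: g(3/4) = -895/256.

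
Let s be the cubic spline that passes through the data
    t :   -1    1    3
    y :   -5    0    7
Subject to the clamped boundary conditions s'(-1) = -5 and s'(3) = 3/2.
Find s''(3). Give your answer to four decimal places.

-2.1250

Let σ_i = s''(x_i). Step sizes h_i = 2, 2; slopes of the chords Δ_i = (y_(i+1) - y_i)/h_i = 5/2, 7/2.
  2·σ_0 + 8·σ_1 + 2·σ_2 = 6(Δ_1 - Δ_0) = 6
Clamped end conditions give two more equations: 2h_0·σ_0 + h_0·σ_1 = 6(Δ_0 - s'(-1)) = 45 and h_1·σ_1 + 2h_1·σ_2 = 6(s'(3) - Δ_1) = -12.
Forward elimination and back-substitution give σ_0 = 97/8, σ_1 = -7/4, σ_2 = -17/8.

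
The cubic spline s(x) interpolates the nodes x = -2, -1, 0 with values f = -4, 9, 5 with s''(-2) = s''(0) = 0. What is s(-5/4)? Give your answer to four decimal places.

With σ_i denoting the second derivative at x_i, h_i = 1, 1, and Δ_i = (y_(i+1) − y_i)/h_i = 13, -4:
  1·σ_0 + 4·σ_1 + 1·σ_2 = 6(Δ_1 - Δ_0) = -102
Natural end conditions: σ_0 = σ_2 = 0.
Solving the tridiagonal system: σ_0 = 0, σ_1 = -51/2, σ_2 = 0.
On [-2, -1], s(x) = -4 + 69/4·(x + 2) + 0·(x + 2)² - 17/4·(x + 2)³.
With (x + 2) = 3/4: s(-5/4) = 1829/256.

7.1445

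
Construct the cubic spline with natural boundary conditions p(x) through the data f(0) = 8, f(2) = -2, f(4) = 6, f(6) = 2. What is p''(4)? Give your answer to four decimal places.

Let m_i = p''(x_i). Step sizes h_i = 2, 2, 2; slopes of the chords Δ_i = (y_(i+1) - y_i)/h_i = -5, 4, -2.
  2·m_0 + 8·m_1 + 2·m_2 = 6(Δ_1 - Δ_0) = 54
  2·m_1 + 8·m_2 + 2·m_3 = 6(Δ_2 - Δ_1) = -36
Natural end conditions: m_0 = m_3 = 0.
Hence m_0 = 0, m_1 = 42/5, m_2 = -33/5, m_3 = 0.

-6.6000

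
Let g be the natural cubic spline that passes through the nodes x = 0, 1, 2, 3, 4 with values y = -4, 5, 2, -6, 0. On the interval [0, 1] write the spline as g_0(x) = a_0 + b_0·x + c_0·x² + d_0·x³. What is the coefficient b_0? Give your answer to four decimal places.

11.6071

Let M_i = g''(x_i). Step sizes h_i = 1, 1, 1, 1; slopes of the chords Δ_i = (y_(i+1) - y_i)/h_i = 9, -3, -8, 6.
  1·M_0 + 4·M_1 + 1·M_2 = 6(Δ_1 - Δ_0) = -72
  1·M_1 + 4·M_2 + 1·M_3 = 6(Δ_2 - Δ_1) = -30
  1·M_2 + 4·M_3 + 1·M_4 = 6(Δ_3 - Δ_2) = 84
Natural end conditions: M_0 = M_4 = 0.
Solving the tridiagonal system: M_0 = 0, M_1 = -219/14, M_2 = -66/7, M_3 = 327/14, M_4 = 0.
On [0, 1], with g_0(x) = a_0 + b_0·x + c_0·x² + d_0·x³: c_0 = M_0/2 = 0, d_0 = (M_1 - M_0)/(6h_0) = -73/28, b_0 = Δ_0 - h_0(2M_0 + M_1)/6 = 325/28.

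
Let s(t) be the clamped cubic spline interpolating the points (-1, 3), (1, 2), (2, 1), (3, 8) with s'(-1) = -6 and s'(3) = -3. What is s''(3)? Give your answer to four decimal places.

Write σ_i for s''(x_i). With h_i = 2, 1, 1 and divided differences Δ_i = -1/2, -1, 7, the continuity of s' gives the tridiagonal system
  2·σ_0 + 6·σ_1 + 1·σ_2 = 6(Δ_1 - Δ_0) = -3
  1·σ_1 + 4·σ_2 + 1·σ_3 = 6(Δ_2 - Δ_1) = 48
Clamped end conditions give two more equations: 2h_0·σ_0 + h_0·σ_1 = 6(Δ_0 - s'(-1)) = 33 and h_2·σ_2 + 2h_2·σ_3 = 6(s'(3) - Δ_2) = -60.
Hence σ_0 = 279/22, σ_1 = -195/22, σ_2 = 273/11, σ_3 = -933/22.

-42.4091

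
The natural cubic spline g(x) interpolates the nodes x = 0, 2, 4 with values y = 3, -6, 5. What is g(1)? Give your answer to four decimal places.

Let m_i = g''(x_i). Step sizes h_i = 2, 2; slopes of the chords Δ_i = (y_(i+1) - y_i)/h_i = -9/2, 11/2.
  2·m_0 + 8·m_1 + 2·m_2 = 6(Δ_1 - Δ_0) = 60
Natural end conditions: m_0 = m_2 = 0.
Hence m_0 = 0, m_1 = 15/2, m_2 = 0.
On [0, 2], g(x) = 3 - 7·x + 0·x² + 5/8·x³.
With x = 1: g(1) = -27/8.

-3.3750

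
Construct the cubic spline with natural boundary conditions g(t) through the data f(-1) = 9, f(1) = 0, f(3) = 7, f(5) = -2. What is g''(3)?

With M_i denoting the second derivative at x_i, h_i = 2, 2, 2, and Δ_i = (y_(i+1) − y_i)/h_i = -9/2, 7/2, -9/2:
  2·M_0 + 8·M_1 + 2·M_2 = 6(Δ_1 - Δ_0) = 48
  2·M_1 + 8·M_2 + 2·M_3 = 6(Δ_2 - Δ_1) = -48
Natural end conditions: M_0 = M_3 = 0.
Solving the tridiagonal system: M_0 = 0, M_1 = 8, M_2 = -8, M_3 = 0.

-8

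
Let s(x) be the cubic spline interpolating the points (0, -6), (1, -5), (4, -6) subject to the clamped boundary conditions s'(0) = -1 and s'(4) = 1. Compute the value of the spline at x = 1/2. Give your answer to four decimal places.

-5.7813

Let m_i = s''(x_i). Step sizes h_i = 1, 3; slopes of the chords Δ_i = (y_(i+1) - y_i)/h_i = 1, -1/3.
  1·m_0 + 8·m_1 + 3·m_2 = 6(Δ_1 - Δ_0) = -8
Clamped end conditions give two more equations: 2h_0·m_0 + h_0·m_1 = 6(Δ_0 - s'(0)) = 12 and h_1·m_1 + 2h_1·m_2 = 6(s'(4) - Δ_1) = 8.
Hence m_0 = 15/2, m_1 = -3, m_2 = 17/6.
On [0, 1], s(x) = -6 - 1·x + 15/4·x² - 7/4·x³.
With x = 1/2: s(1/2) = -185/32.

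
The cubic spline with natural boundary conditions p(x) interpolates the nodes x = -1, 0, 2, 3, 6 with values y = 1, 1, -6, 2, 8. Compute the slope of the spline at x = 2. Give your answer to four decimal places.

3.9200

Put σ_i = p'' at the i-th knot. Here h = (1, 2, 1, 3) and Δ = (0, -7/2, 8, 2), so the interior equations h_(i-1)·σ_(i-1) + 2(h_(i-1)+h_i)·σ_i + h_i·σ_(i+1) = 6(Δ_i − Δ_(i-1)) read
  1·σ_0 + 6·σ_1 + 2·σ_2 = 6(Δ_1 - Δ_0) = -21
  2·σ_1 + 6·σ_2 + 1·σ_3 = 6(Δ_2 - Δ_1) = 69
  1·σ_2 + 8·σ_3 + 3·σ_4 = 6(Δ_3 - Δ_2) = -36
Natural end conditions: σ_0 = σ_4 = 0.
Solving: σ_0 = 0, σ_1 = -2163/250, σ_2 = 1932/125, σ_3 = -804/125, σ_4 = 0.
On [2, 3], p'(x) = b_2 + 2c_2·(x - 2) + 3d_2·(x - 2)² with b_2 = Δ_2 - h_2(2σ_2 + σ_3)/6 = 98/25, c_2 = σ_2/2 = 966/125, d_2 = (σ_3 - σ_2)/(6h_2) = -456/125. So p'(2) = 98/25.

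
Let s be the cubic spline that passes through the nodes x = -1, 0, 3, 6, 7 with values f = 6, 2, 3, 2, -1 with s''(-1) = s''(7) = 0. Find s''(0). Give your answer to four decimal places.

3.5481

Put σ_i = s'' at the i-th knot. Here h = (1, 3, 3, 1) and Δ = (-4, 1/3, -1/3, -3), so the interior equations h_(i-1)·σ_(i-1) + 2(h_(i-1)+h_i)·σ_i + h_i·σ_(i+1) = 6(Δ_i − Δ_(i-1)) read
  1·σ_0 + 8·σ_1 + 3·σ_2 = 6(Δ_1 - Δ_0) = 26
  3·σ_1 + 12·σ_2 + 3·σ_3 = 6(Δ_2 - Δ_1) = -4
  3·σ_2 + 8·σ_3 + 1·σ_4 = 6(Δ_3 - Δ_2) = -16
Natural end conditions: σ_0 = σ_4 = 0.
Solving: σ_0 = 0, σ_1 = 369/104, σ_2 = -31/39, σ_3 = -177/104, σ_4 = 0.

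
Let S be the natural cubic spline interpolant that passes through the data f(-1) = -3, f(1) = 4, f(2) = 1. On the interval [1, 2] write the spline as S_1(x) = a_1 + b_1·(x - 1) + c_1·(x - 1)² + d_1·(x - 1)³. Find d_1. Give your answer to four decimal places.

Put σ_i = S'' at the i-th knot. Here h = (2, 1) and Δ = (7/2, -3), so the interior equations h_(i-1)·σ_(i-1) + 2(h_(i-1)+h_i)·σ_i + h_i·σ_(i+1) = 6(Δ_i − Δ_(i-1)) read
  2·σ_0 + 6·σ_1 + 1·σ_2 = 6(Δ_1 - Δ_0) = -39
Natural end conditions: σ_0 = σ_2 = 0.
Hence σ_0 = 0, σ_1 = -13/2, σ_2 = 0.
On [1, 2], with S_1(x) = a_1 + b_1·(x - 1) + c_1·(x - 1)² + d_1·(x - 1)³: c_1 = σ_1/2 = -13/4, d_1 = (σ_2 - σ_1)/(6h_1) = 13/12, b_1 = Δ_1 - h_1(2σ_1 + σ_2)/6 = -5/6.

1.0833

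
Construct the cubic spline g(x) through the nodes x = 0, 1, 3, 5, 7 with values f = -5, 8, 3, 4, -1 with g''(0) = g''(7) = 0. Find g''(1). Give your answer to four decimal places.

Let M_i = g''(x_i). Step sizes h_i = 1, 2, 2, 2; slopes of the chords Δ_i = (y_(i+1) - y_i)/h_i = 13, -5/2, 1/2, -5/2.
  1·M_0 + 6·M_1 + 2·M_2 = 6(Δ_1 - Δ_0) = -93
  2·M_1 + 8·M_2 + 2·M_3 = 6(Δ_2 - Δ_1) = 18
  2·M_2 + 8·M_3 + 2·M_4 = 6(Δ_3 - Δ_2) = -18
Natural end conditions: M_0 = M_4 = 0.
Hence M_0 = 0, M_1 = -1485/82, M_2 = 321/41, M_3 = -345/82, M_4 = 0.

-18.1098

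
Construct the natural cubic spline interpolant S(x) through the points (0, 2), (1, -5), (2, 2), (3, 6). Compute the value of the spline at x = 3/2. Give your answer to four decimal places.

Write M_i for S''(x_i). With h_i = 1, 1, 1 and divided differences Δ_i = -7, 7, 4, the continuity of S' gives the tridiagonal system
  1·M_0 + 4·M_1 + 1·M_2 = 6(Δ_1 - Δ_0) = 84
  1·M_1 + 4·M_2 + 1·M_3 = 6(Δ_2 - Δ_1) = -18
Natural end conditions: M_0 = M_3 = 0.
Solving the tridiagonal system: M_0 = 0, M_1 = 118/5, M_2 = -52/5, M_3 = 0.
On [1, 2], S(x) = -5 + 13/15·(x - 1) + 59/5·(x - 1)² - 17/3·(x - 1)³.
With (x - 1) = 1/2: S(3/2) = -93/40.

-2.3250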